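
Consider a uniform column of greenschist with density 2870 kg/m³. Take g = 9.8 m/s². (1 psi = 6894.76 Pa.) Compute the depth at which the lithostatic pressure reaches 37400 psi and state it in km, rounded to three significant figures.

9.17 km

h = P/(ρg) = 37400 psi / (2870 kg/m³ × 9.8 m/s²) = 2.579×10^8 Pa / 28126 Pa/m = 9168.2 m
= 9.1682 km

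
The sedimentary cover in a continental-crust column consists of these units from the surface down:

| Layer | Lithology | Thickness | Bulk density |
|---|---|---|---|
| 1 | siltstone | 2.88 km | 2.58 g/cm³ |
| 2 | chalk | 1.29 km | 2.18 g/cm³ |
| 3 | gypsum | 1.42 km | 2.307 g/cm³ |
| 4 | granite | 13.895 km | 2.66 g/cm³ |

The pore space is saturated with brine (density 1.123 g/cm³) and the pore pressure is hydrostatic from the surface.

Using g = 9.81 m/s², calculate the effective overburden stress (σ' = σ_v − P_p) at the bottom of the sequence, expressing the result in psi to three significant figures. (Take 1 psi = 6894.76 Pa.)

Overburden (lithostatic) stress σ_v:
siltstone: 2580 kg/m³ × 9.81 m/s² × 2880 m = 7.289×10^7 Pa = 72.89 MPa
chalk: 2180 kg/m³ × 9.81 m/s² × 1290 m = 2.759×10^7 Pa = 27.59 MPa
gypsum: 2307 kg/m³ × 9.81 m/s² × 1420 m = 3.214×10^7 Pa = 32.14 MPa
granite: 2660 kg/m³ × 9.81 m/s² × 13895 m = 3.626×10^8 Pa = 362.6 MPa
Total = 72.89 + 27.59 + 32.14 + 362.6 = 495.20 MPa
Pore pressure P_p = 1123 kg/m³ × 9.81 m/s² × 19485 m = 2.147×10^8 Pa = 214.7 MPa
Effective stress σ' = σ_v − P_p = 495.2 − 214.7 = 280.54 MPa = 40689 psi

40700 psi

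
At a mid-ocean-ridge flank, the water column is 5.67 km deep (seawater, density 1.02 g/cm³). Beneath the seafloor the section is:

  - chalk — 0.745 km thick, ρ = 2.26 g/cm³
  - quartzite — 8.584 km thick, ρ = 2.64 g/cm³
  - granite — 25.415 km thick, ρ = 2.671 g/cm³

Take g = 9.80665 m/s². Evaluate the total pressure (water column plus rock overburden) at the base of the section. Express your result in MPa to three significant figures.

961 MPa

seawater: 1020 kg/m³ × 9.80665 m/s² × 5670 m = 5.672×10^7 Pa = 56.72 MPa
chalk: 2260 kg/m³ × 9.80665 m/s² × 745 m = 1.651×10^7 Pa = 16.51 MPa
quartzite: 2640 kg/m³ × 9.80665 m/s² × 8584 m = 2.222×10^8 Pa = 222.2 MPa
granite: 2671 kg/m³ × 9.80665 m/s² × 25415 m = 6.657×10^8 Pa = 665.7 MPa
Total = 56.72 + 16.51 + 222.2 + 665.7 = 961.17 MPa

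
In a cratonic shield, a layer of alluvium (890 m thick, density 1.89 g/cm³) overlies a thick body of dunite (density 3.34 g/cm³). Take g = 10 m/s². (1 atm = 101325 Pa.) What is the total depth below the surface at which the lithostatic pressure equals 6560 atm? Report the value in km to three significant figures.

Pressure at base of upper layers: 1890×10×890 = 1.682×10^7 Pa = 166.0 atm
Remaining pressure to be supplied by dunite: 6.647×10^8 − 1.682×10^7 = 6.479×10^8 Pa
Additional depth in dunite = 6.479×10^8 Pa / (3340 kg/m³ × 10 m/s²) = 19397 m
Total depth = 890 m + 19397 m = 20287 m
= 20.287 km

20.3 km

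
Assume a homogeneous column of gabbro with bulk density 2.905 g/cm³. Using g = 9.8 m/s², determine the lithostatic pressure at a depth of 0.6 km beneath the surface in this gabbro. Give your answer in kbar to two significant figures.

gabbro: 2905 kg/m³ × 9.8 m/s² × 600 m = 1.708×10^7 Pa = 0.1708 kbar

0.17 kbar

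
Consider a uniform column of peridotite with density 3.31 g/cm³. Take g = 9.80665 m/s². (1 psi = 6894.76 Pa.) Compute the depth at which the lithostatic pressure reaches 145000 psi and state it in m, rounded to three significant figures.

h = P/(ρg) = 145000 psi / (3310 kg/m³ × 9.80665 m/s²) = 9.997×10^8 Pa / 32460 Pa/m = 30799 m

30800 m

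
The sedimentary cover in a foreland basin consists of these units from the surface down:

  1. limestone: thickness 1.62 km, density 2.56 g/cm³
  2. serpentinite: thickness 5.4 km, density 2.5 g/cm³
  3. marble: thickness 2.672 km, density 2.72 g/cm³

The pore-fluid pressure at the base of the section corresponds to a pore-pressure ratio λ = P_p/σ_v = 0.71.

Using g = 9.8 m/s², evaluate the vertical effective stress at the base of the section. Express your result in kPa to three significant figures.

Overburden (lithostatic) stress σ_v:
limestone: 2560 kg/m³ × 9.8 m/s² × 1620 m = 4.064×10^7 Pa = 40.64 MPa
serpentinite: 2500 kg/m³ × 9.8 m/s² × 5400 m = 1.323×10^8 Pa = 132.3 MPa
marble: 2720 kg/m³ × 9.8 m/s² × 2672 m = 7.122×10^7 Pa = 71.22 MPa
Total = 40.64 + 132.3 + 71.22 = 244.17 MPa
Pore pressure P_p = λ·σ_v = 0.71 × 244.2 MPa = 173.4 MPa
Effective stress σ' = σ_v − P_p = 244.2 − 173.4 = 70.809 MPa = 70809 kPa

70800 kPa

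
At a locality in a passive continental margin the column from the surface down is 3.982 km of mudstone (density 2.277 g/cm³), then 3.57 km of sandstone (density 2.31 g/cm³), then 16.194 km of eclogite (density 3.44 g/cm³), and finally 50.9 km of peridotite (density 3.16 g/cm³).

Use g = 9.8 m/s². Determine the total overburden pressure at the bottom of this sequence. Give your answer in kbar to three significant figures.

mudstone: 2277 kg/m³ × 9.8 m/s² × 3982 m = 8.886×10^7 Pa = 0.8886 kbar
sandstone: 2310 kg/m³ × 9.8 m/s² × 3570 m = 8.082×10^7 Pa = 0.8082 kbar
eclogite: 3440 kg/m³ × 9.8 m/s² × 16194 m = 5.459×10^8 Pa = 5.459 kbar
peridotite: 3160 kg/m³ × 9.8 m/s² × 50900 m = 1.576×10^9 Pa = 15.76 kbar
Total = 0.8886 + 0.8082 + 5.459 + 15.76 = 22.919 kbar

22.9 kbar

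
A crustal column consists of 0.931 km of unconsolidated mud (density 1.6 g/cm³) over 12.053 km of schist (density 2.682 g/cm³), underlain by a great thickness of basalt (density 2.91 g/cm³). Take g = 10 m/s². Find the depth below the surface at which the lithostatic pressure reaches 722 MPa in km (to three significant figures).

Pressure at base of upper layers: 1600×10×931 + 2682×10×12053 = 3.382×10^8 Pa = 338.2 MPa
Remaining pressure to be supplied by basalt: 7.220×10^8 − 3.382×10^8 = 3.838×10^8 Pa
Additional depth in basalt = 3.838×10^8 Pa / (2910 kg/m³ × 10 m/s²) = 13190 m
Total depth = 12984 m + 13190 m = 26174 m
= 26.174 km

26.2 km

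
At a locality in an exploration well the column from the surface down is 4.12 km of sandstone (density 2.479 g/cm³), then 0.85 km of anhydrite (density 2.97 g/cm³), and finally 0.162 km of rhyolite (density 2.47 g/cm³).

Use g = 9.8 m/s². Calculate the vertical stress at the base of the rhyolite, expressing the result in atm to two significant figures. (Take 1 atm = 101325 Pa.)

1300 atm

sandstone: 2479 kg/m³ × 9.8 m/s² × 4120 m = 1.001×10^8 Pa = 987.8 atm
anhydrite: 2970 kg/m³ × 9.8 m/s² × 850 m = 2.474×10^7 Pa = 244.2 atm
rhyolite: 2470 kg/m³ × 9.8 m/s² × 162 m = 3.921×10^6 Pa = 38.70 atm
Total = 987.8 + 244.2 + 38.70 = 1270.7 atm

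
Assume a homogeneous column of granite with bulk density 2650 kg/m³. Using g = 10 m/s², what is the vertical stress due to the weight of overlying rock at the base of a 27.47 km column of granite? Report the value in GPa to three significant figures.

granite: 2650 kg/m³ × 10 m/s² × 27470 m = 7.280×10^8 Pa = 0.7280 GPa

0.728 GPa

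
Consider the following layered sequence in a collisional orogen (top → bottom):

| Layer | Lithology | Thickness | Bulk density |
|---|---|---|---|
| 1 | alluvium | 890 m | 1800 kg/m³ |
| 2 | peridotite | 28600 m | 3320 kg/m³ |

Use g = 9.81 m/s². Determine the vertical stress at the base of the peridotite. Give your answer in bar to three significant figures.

9470 bar

alluvium: 1800 kg/m³ × 9.81 m/s² × 890 m = 1.572×10^7 Pa = 157.2 bar
peridotite: 3320 kg/m³ × 9.81 m/s² × 28600 m = 9.315×10^8 Pa = 9315 bar
Total = 157.2 + 9315 = 9471.9 bar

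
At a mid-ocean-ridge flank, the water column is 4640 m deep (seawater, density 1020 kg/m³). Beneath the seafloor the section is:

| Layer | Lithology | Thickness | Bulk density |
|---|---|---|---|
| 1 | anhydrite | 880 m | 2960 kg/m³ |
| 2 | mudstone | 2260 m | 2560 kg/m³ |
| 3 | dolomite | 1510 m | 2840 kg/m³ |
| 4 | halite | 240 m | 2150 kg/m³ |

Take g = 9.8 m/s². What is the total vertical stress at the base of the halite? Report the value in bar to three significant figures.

seawater: 1020 kg/m³ × 9.8 m/s² × 4640 m = 4.638×10^7 Pa = 463.8 bar
anhydrite: 2960 kg/m³ × 9.8 m/s² × 880 m = 2.553×10^7 Pa = 255.3 bar
mudstone: 2560 kg/m³ × 9.8 m/s² × 2260 m = 5.670×10^7 Pa = 567.0 bar
dolomite: 2840 kg/m³ × 9.8 m/s² × 1510 m = 4.203×10^7 Pa = 420.3 bar
halite: 2150 kg/m³ × 9.8 m/s² × 240 m = 5.057×10^6 Pa = 50.57 bar
Total = 463.8 + 255.3 + 567.0 + 420.3 + 50.57 = 1756.9 bar

1760 bar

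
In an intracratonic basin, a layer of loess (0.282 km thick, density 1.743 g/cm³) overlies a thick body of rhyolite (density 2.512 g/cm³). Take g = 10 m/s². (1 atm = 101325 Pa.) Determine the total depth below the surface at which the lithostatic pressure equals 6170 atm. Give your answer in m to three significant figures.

25000 m

Pressure at base of upper layers: 1743×10×282 = 4.915×10^6 Pa = 48.51 atm
Remaining pressure to be supplied by rhyolite: 6.252×10^8 − 4.915×10^6 = 6.203×10^8 Pa
Additional depth in rhyolite = 6.203×10^8 Pa / (2512 kg/m³ × 10 m/s²) = 24692 m
Total depth = 282 m + 24692 m = 24974 m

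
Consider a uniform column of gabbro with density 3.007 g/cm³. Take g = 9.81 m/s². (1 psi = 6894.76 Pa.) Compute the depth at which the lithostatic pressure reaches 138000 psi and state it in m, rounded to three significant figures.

32300 m

h = P/(ρg) = 138000 psi / (3007 kg/m³ × 9.81 m/s²) = 9.515×10^8 Pa / 29499 Pa/m = 32255 m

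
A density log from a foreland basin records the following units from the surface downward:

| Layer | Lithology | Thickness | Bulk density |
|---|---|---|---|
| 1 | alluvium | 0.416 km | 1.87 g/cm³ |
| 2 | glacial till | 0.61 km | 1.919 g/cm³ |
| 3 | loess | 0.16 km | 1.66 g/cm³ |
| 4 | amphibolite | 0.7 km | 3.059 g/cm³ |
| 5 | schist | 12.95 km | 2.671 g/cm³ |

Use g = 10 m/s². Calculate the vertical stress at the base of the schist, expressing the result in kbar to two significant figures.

3.9 kbar

alluvium: 1870 kg/m³ × 10 m/s² × 416 m = 7.779×10^6 Pa = 0.07779 kbar
glacial till: 1919 kg/m³ × 10 m/s² × 610 m = 1.171×10^7 Pa = 0.1171 kbar
loess: 1660 kg/m³ × 10 m/s² × 160 m = 2.656×10^6 Pa = 0.02656 kbar
amphibolite: 3059 kg/m³ × 10 m/s² × 700 m = 2.141×10^7 Pa = 0.2141 kbar
schist: 2671 kg/m³ × 10 m/s² × 12950 m = 3.459×10^8 Pa = 3.459 kbar
Total = 0.07779 + 0.1171 + 0.02656 + 0.2141 + 3.459 = 3.8945 kbar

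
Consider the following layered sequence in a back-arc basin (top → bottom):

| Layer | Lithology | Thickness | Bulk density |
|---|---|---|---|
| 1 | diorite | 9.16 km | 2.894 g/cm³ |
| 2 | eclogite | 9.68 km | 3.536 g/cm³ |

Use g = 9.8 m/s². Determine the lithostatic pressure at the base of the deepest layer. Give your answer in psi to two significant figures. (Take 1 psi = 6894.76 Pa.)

86000 psi

diorite: 2894 kg/m³ × 9.8 m/s² × 9160 m = 2.598×10^8 Pa = 37679 psi
eclogite: 3536 kg/m³ × 9.8 m/s² × 9680 m = 3.354×10^8 Pa = 48651 psi
Total = 37679 + 48651 = 86330 psi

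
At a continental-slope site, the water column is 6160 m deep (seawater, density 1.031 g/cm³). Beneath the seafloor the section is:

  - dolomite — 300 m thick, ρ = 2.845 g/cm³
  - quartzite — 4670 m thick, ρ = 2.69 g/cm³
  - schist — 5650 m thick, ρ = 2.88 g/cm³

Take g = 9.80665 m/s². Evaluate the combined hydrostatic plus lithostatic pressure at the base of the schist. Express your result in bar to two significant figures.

seawater: 1031 kg/m³ × 9.80665 m/s² × 6160 m = 6.228×10^7 Pa = 622.8 bar
dolomite: 2845 kg/m³ × 9.80665 m/s² × 300 m = 8.370×10^6 Pa = 83.70 bar
quartzite: 2690 kg/m³ × 9.80665 m/s² × 4670 m = 1.232×10^8 Pa = 1232 bar
schist: 2880 kg/m³ × 9.80665 m/s² × 5650 m = 1.596×10^8 Pa = 1596 bar
Total = 622.8 + 83.70 + 1232 + 1596 = 3534.2 bar

3500 bar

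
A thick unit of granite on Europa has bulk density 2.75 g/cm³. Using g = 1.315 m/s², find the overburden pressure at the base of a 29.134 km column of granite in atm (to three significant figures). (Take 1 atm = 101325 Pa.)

granite: 2750 kg/m³ × 1.315 m/s² × 29134 m = 1.054×10^8 Pa = 1040 atm

1040 atm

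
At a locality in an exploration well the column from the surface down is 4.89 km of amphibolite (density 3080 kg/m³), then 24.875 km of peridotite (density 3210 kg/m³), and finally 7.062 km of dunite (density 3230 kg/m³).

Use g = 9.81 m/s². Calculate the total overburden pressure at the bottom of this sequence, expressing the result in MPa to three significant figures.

amphibolite: 3080 kg/m³ × 9.81 m/s² × 4890 m = 1.478×10^8 Pa = 147.8 MPa
peridotite: 3210 kg/m³ × 9.81 m/s² × 24875 m = 7.833×10^8 Pa = 783.3 MPa
dunite: 3230 kg/m³ × 9.81 m/s² × 7062 m = 2.238×10^8 Pa = 223.8 MPa
Total = 147.8 + 783.3 + 223.8 = 1154.8 MPa

1150 MPa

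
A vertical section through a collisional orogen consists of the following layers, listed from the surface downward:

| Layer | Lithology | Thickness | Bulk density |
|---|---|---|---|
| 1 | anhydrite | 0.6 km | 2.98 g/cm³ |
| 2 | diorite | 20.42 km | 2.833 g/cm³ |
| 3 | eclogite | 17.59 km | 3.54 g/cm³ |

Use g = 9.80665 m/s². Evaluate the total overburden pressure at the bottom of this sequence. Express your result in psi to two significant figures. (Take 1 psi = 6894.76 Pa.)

anhydrite: 2980 kg/m³ × 9.80665 m/s² × 600 m = 1.753×10^7 Pa = 2543 psi
diorite: 2833 kg/m³ × 9.80665 m/s² × 20420 m = 5.673×10^8 Pa = 82282 psi
eclogite: 3540 kg/m³ × 9.80665 m/s² × 17590 m = 6.106×10^8 Pa = 88567 psi
Total = 2543 + 82282 + 88567 = 1.7339×10^5 psi

170000 psi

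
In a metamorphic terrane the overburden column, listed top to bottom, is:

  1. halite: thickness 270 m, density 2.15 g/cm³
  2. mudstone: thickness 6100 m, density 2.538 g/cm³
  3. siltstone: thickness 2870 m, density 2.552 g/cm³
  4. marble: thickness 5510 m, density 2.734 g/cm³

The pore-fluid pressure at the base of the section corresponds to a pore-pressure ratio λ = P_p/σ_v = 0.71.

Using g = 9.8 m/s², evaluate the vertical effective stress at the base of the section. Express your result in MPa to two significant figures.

110 MPa

Overburden (lithostatic) stress σ_v:
halite: 2150 kg/m³ × 9.8 m/s² × 270 m = 5.689×10^6 Pa = 5.689 MPa
mudstone: 2538 kg/m³ × 9.8 m/s² × 6100 m = 1.517×10^8 Pa = 151.7 MPa
siltstone: 2552 kg/m³ × 9.8 m/s² × 2870 m = 7.178×10^7 Pa = 71.78 MPa
marble: 2734 kg/m³ × 9.8 m/s² × 5510 m = 1.476×10^8 Pa = 147.6 MPa
Total = 5.689 + 151.7 + 71.78 + 147.6 = 376.82 MPa
Pore pressure P_p = λ·σ_v = 0.71 × 376.8 MPa = 267.5 MPa
Effective stress σ' = σ_v − P_p = 376.8 − 267.5 = 109.28 MPa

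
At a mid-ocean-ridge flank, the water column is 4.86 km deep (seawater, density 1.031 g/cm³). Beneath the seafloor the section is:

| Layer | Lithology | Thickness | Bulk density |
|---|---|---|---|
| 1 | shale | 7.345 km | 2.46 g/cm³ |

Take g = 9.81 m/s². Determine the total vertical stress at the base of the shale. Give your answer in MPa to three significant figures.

226 MPa

seawater: 1031 kg/m³ × 9.81 m/s² × 4860 m = 4.915×10^7 Pa = 49.15 MPa
shale: 2460 kg/m³ × 9.81 m/s² × 7345 m = 1.773×10^8 Pa = 177.3 MPa
Total = 49.15 + 177.3 = 226.41 MPa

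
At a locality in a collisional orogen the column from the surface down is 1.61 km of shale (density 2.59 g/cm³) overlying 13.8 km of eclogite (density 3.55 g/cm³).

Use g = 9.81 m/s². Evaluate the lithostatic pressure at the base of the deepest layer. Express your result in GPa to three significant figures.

0.521 GPa

shale: 2590 kg/m³ × 9.81 m/s² × 1610 m = 4.091×10^7 Pa = 0.04091 GPa
eclogite: 3550 kg/m³ × 9.81 m/s² × 13800 m = 4.806×10^8 Pa = 0.4806 GPa
Total = 0.04091 + 0.4806 = 0.52150 GPa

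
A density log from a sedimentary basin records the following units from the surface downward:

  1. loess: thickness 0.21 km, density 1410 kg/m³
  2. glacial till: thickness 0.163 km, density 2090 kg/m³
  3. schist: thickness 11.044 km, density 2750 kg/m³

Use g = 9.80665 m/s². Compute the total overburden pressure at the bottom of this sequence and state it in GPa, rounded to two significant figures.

0.30 GPa

loess: 1410 kg/m³ × 9.80665 m/s² × 210 m = 2.904×10^6 Pa = 2.904×10^-3 GPa
glacial till: 2090 kg/m³ × 9.80665 m/s² × 163 m = 3.341×10^6 Pa = 3.341×10^-3 GPa
schist: 2750 kg/m³ × 9.80665 m/s² × 11044 m = 2.978×10^8 Pa = 0.2978 GPa
Total = 2.904×10^-3 + 3.341×10^-3 + 0.2978 = 0.30408 GPa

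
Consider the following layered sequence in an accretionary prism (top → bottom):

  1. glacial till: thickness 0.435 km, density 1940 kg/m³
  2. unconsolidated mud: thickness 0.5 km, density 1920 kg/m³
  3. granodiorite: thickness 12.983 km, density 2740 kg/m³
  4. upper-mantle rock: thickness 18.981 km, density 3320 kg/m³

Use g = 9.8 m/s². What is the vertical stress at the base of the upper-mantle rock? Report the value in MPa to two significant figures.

glacial till: 1940 kg/m³ × 9.8 m/s² × 435 m = 8.270×10^6 Pa = 8.270 MPa
unconsolidated mud: 1920 kg/m³ × 9.8 m/s² × 500 m = 9.408×10^6 Pa = 9.408 MPa
granodiorite: 2740 kg/m³ × 9.8 m/s² × 12983 m = 3.486×10^8 Pa = 348.6 MPa
upper-mantle rock: 3320 kg/m³ × 9.8 m/s² × 18981 m = 6.176×10^8 Pa = 617.6 MPa
Total = 8.270 + 9.408 + 348.6 + 617.6 = 983.86 MPa

980 MPa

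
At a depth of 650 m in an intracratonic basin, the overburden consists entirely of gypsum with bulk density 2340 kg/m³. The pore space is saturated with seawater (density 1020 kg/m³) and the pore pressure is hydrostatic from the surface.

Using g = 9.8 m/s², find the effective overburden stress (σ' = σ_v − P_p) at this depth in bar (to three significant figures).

Overburden (lithostatic) stress σ_v:
gypsum: 2340 kg/m³ × 9.8 m/s² × 650 m = 1.491×10^7 Pa = 14.91 MPa
Pore pressure P_p = 1020 kg/m³ × 9.8 m/s² × 650 m = 6.497×10^6 Pa = 6.497 MPa
Effective stress σ' = σ_v − P_p = 14.91 − 6.497 = 8.4084 MPa = 84.084 bar

84.1 bar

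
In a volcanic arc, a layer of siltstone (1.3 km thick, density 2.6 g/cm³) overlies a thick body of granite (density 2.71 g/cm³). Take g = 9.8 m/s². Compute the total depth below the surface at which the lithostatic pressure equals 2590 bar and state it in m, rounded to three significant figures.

Pressure at base of upper layers: 2600×9.8×1300 = 3.312×10^7 Pa = 331.2 bar
Remaining pressure to be supplied by granite: 2.590×10^8 − 3.312×10^7 = 2.259×10^8 Pa
Additional depth in granite = 2.259×10^8 Pa / (2710 kg/m³ × 9.8 m/s²) = 8505.0 m
Total depth = 1300 m + 8505.0 m = 9805.0 m

9810 m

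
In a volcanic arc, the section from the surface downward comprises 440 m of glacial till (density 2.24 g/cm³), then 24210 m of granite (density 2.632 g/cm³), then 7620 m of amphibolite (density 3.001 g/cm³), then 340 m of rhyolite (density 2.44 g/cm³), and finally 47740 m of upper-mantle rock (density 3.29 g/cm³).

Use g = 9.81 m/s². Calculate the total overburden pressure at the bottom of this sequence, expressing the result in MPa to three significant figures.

2410 MPa

glacial till: 2240 kg/m³ × 9.81 m/s² × 440 m = 9.669×10^6 Pa = 9.669 MPa
granite: 2632 kg/m³ × 9.81 m/s² × 24210 m = 6.251×10^8 Pa = 625.1 MPa
amphibolite: 3001 kg/m³ × 9.81 m/s² × 7620 m = 2.243×10^8 Pa = 224.3 MPa
rhyolite: 2440 kg/m³ × 9.81 m/s² × 340 m = 8.138×10^6 Pa = 8.138 MPa
upper-mantle rock: 3290 kg/m³ × 9.81 m/s² × 47740 m = 1.541×10^9 Pa = 1541 MPa
Total = 9.669 + 625.1 + 224.3 + 8.138 + 1541 = 2408.0 MPa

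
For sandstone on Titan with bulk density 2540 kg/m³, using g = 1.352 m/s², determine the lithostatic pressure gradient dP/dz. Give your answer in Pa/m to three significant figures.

3430 Pa/m

dP/dz = ρg = 2540 kg/m³ × 1.352 m/s² = 3434.1 Pa/m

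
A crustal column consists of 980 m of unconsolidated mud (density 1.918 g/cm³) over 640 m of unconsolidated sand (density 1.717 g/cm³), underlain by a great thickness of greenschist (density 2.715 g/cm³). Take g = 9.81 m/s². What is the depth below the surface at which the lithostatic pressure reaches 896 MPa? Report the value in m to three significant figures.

34200 m

Pressure at base of upper layers: 1918×9.81×980 + 1717×9.81×640 = 2.922×10^7 Pa = 29.22 MPa
Remaining pressure to be supplied by greenschist: 8.960×10^8 − 2.922×10^7 = 8.668×10^8 Pa
Additional depth in greenschist = 8.668×10^8 Pa / (2715 kg/m³ × 9.81 m/s²) = 32544 m
Total depth = 1620 m + 32544 m = 34164 m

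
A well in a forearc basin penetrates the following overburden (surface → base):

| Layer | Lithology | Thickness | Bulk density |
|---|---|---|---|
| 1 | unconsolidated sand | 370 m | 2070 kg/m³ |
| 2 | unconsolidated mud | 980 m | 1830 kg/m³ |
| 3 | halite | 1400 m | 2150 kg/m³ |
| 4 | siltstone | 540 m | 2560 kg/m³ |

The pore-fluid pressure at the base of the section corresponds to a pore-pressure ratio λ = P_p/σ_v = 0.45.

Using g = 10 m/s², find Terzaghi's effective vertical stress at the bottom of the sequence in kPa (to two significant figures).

Overburden (lithostatic) stress σ_v:
unconsolidated sand: 2070 kg/m³ × 10 m/s² × 370 m = 7.659×10^6 Pa = 7.659 MPa
unconsolidated mud: 1830 kg/m³ × 10 m/s² × 980 m = 1.793×10^7 Pa = 17.93 MPa
halite: 2150 kg/m³ × 10 m/s² × 1400 m = 3.010×10^7 Pa = 30.10 MPa
siltstone: 2560 kg/m³ × 10 m/s² × 540 m = 1.382×10^7 Pa = 13.82 MPa
Total = 7.659 + 17.93 + 30.10 + 13.82 = 69.517 MPa
Pore pressure P_p = λ·σ_v = 0.45 × 69.52 MPa = 31.28 MPa
Effective stress σ' = σ_v − P_p = 69.52 − 31.28 = 38.234 MPa = 38234 kPa

38000 kPa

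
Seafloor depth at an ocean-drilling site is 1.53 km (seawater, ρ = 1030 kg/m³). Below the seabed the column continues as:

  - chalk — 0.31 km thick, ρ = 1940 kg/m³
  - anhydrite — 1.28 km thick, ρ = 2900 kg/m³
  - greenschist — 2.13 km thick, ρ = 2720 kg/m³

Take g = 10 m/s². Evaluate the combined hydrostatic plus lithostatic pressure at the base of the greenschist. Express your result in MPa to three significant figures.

seawater: 1030 kg/m³ × 10 m/s² × 1530 m = 1.576×10^7 Pa = 15.76 MPa
chalk: 1940 kg/m³ × 10 m/s² × 310 m = 6.014×10^6 Pa = 6.014 MPa
anhydrite: 2900 kg/m³ × 10 m/s² × 1280 m = 3.712×10^7 Pa = 37.12 MPa
greenschist: 2720 kg/m³ × 10 m/s² × 2130 m = 5.794×10^7 Pa = 57.94 MPa
Total = 15.76 + 6.014 + 37.12 + 57.94 = 116.83 MPa

117 MPa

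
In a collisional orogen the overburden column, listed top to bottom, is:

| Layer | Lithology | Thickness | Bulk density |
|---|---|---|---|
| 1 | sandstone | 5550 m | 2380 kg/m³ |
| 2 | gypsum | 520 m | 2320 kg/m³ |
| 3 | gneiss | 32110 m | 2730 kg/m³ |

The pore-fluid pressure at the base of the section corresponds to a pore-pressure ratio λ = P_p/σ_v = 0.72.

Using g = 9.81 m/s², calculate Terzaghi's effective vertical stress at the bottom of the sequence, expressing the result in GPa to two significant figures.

0.28 GPa

Overburden (lithostatic) stress σ_v:
sandstone: 2380 kg/m³ × 9.81 m/s² × 5550 m = 1.296×10^8 Pa = 129.6 MPa
gypsum: 2320 kg/m³ × 9.81 m/s² × 520 m = 1.183×10^7 Pa = 11.83 MPa
gneiss: 2730 kg/m³ × 9.81 m/s² × 32110 m = 8.599×10^8 Pa = 859.9 MPa
Total = 129.6 + 11.83 + 859.9 = 1001.4 MPa
Pore pressure P_p = λ·σ_v = 0.72 × 1001 MPa = 721.0 MPa
Effective stress σ' = σ_v − P_p = 1001 − 721.0 = 280.38 MPa = 0.28038 GPa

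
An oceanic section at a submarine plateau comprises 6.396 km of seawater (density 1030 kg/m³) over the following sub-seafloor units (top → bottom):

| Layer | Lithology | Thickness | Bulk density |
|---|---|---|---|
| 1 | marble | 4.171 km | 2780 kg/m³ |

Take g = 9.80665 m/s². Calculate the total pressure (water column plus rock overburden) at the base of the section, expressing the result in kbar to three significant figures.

1.78 kbar

seawater: 1030 kg/m³ × 9.80665 m/s² × 6396 m = 6.461×10^7 Pa = 0.6461 kbar
marble: 2780 kg/m³ × 9.80665 m/s² × 4171 m = 1.137×10^8 Pa = 1.137 kbar
Total = 0.6461 + 1.137 = 1.7832 kbar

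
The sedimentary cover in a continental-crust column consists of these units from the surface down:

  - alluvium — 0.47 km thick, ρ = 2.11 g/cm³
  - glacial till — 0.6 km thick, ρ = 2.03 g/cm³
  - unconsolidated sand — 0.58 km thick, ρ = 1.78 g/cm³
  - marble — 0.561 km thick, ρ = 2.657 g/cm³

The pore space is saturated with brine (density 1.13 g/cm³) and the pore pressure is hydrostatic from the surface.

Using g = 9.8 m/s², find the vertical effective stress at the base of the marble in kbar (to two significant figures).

Overburden (lithostatic) stress σ_v:
alluvium: 2110 kg/m³ × 9.8 m/s² × 470 m = 9.719×10^6 Pa = 9.719 MPa
glacial till: 2030 kg/m³ × 9.8 m/s² × 600 m = 1.194×10^7 Pa = 11.94 MPa
unconsolidated sand: 1780 kg/m³ × 9.8 m/s² × 580 m = 1.012×10^7 Pa = 10.12 MPa
marble: 2657 kg/m³ × 9.8 m/s² × 561 m = 1.461×10^7 Pa = 14.61 MPa
Total = 9.719 + 11.94 + 10.12 + 14.61 = 46.380 MPa
Pore pressure P_p = 1130 kg/m³ × 9.8 m/s² × 2211 m = 2.448×10^7 Pa = 24.48 MPa
Effective stress σ' = σ_v − P_p = 46.38 − 24.48 = 21.896 MPa = 0.21896 kbar

0.22 kbar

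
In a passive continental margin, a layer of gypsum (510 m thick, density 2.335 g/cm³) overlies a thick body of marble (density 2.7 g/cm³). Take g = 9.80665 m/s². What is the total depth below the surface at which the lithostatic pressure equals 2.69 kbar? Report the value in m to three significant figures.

10200 m

Pressure at base of upper layers: 2335×9.80665×510 = 1.168×10^7 Pa = 0.1168 kbar
Remaining pressure to be supplied by marble: 2.690×10^8 − 1.168×10^7 = 2.573×10^8 Pa
Additional depth in marble = 2.573×10^8 Pa / (2700 kg/m³ × 9.80665 m/s²) = 9718.3 m
Total depth = 510 m + 9718.3 m = 10228 m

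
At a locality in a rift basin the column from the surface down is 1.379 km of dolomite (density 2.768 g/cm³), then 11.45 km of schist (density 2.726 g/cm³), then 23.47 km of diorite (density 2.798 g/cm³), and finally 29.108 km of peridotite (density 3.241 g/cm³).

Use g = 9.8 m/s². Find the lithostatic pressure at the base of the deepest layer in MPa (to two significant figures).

1900 MPa

dolomite: 2768 kg/m³ × 9.8 m/s² × 1379 m = 3.741×10^7 Pa = 37.41 MPa
schist: 2726 kg/m³ × 9.8 m/s² × 11450 m = 3.059×10^8 Pa = 305.9 MPa
diorite: 2798 kg/m³ × 9.8 m/s² × 23470 m = 6.436×10^8 Pa = 643.6 MPa
peridotite: 3241 kg/m³ × 9.8 m/s² × 29108 m = 9.245×10^8 Pa = 924.5 MPa
Total = 37.41 + 305.9 + 643.6 + 924.5 = 1911.4 MPa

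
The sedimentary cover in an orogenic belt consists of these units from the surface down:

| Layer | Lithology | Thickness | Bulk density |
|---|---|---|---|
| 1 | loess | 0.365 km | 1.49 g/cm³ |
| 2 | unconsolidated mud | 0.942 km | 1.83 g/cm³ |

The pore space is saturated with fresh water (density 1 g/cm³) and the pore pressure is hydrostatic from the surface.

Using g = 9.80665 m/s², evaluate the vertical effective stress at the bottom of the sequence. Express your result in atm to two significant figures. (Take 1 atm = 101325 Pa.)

Overburden (lithostatic) stress σ_v:
loess: 1490 kg/m³ × 9.80665 m/s² × 365 m = 5.333×10^6 Pa = 5.333 MPa
unconsolidated mud: 1830 kg/m³ × 9.80665 m/s² × 942 m = 1.691×10^7 Pa = 16.91 MPa
Total = 5.333 + 16.91 = 22.239 MPa
Pore pressure P_p = 1000 kg/m³ × 9.80665 m/s² × 1307 m = 1.282×10^7 Pa = 12.82 MPa
Effective stress σ' = σ_v − P_p = 22.24 − 12.82 = 9.4213 MPa = 92.981 atm

93 atm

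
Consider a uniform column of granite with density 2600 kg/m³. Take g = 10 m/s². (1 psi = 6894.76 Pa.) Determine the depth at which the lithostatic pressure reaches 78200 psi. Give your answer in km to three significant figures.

h = P/(ρg) = 78200 psi / (2600 kg/m³ × 10 m/s²) = 5.392×10^8 Pa / 26000 Pa/m = 20737 m
= 20.737 km

20.7 km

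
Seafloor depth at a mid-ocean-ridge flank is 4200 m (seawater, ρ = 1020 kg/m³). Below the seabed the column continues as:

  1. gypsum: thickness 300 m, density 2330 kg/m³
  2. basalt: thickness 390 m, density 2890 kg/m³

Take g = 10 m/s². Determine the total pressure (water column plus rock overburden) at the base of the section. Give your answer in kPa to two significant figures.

61000 kPa

seawater: 1020 kg/m³ × 10 m/s² × 4200 m = 4.284×10^7 Pa = 42840 kPa
gypsum: 2330 kg/m³ × 10 m/s² × 300 m = 6.990×10^6 Pa = 6990 kPa
basalt: 2890 kg/m³ × 10 m/s² × 390 m = 1.127×10^7 Pa = 11271 kPa
Total = 42840 + 6990 + 11271 = 61101 kPa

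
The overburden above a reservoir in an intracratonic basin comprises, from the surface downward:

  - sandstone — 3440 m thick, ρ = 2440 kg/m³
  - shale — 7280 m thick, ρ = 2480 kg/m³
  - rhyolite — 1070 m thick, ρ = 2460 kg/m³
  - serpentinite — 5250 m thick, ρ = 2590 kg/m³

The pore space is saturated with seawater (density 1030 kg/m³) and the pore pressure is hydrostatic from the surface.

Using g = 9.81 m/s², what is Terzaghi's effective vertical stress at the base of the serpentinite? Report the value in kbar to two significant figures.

2.5 kbar

Overburden (lithostatic) stress σ_v:
sandstone: 2440 kg/m³ × 9.81 m/s² × 3440 m = 8.234×10^7 Pa = 82.34 MPa
shale: 2480 kg/m³ × 9.81 m/s² × 7280 m = 1.771×10^8 Pa = 177.1 MPa
rhyolite: 2460 kg/m³ × 9.81 m/s² × 1070 m = 2.582×10^7 Pa = 25.82 MPa
serpentinite: 2590 kg/m³ × 9.81 m/s² × 5250 m = 1.334×10^8 Pa = 133.4 MPa
Total = 82.34 + 177.1 + 25.82 + 133.4 = 418.67 MPa
Pore pressure P_p = 1030 kg/m³ × 9.81 m/s² × 17040 m = 1.722×10^8 Pa = 172.2 MPa
Effective stress σ' = σ_v − P_p = 418.7 − 172.2 = 246.49 MPa = 2.4649 kbar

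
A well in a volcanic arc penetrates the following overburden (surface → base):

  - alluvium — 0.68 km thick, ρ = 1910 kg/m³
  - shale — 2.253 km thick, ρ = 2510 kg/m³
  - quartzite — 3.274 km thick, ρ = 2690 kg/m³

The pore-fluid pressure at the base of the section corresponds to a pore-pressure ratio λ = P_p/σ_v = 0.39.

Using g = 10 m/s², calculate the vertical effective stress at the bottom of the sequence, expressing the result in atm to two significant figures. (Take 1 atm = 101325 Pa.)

Overburden (lithostatic) stress σ_v:
alluvium: 1910 kg/m³ × 10 m/s² × 680 m = 1.299×10^7 Pa = 12.99 MPa
shale: 2510 kg/m³ × 10 m/s² × 2253 m = 5.655×10^7 Pa = 56.55 MPa
quartzite: 2690 kg/m³ × 10 m/s² × 3274 m = 8.807×10^7 Pa = 88.07 MPa
Total = 12.99 + 56.55 + 88.07 = 157.61 MPa
Pore pressure P_p = λ·σ_v = 0.39 × 157.6 MPa = 61.47 MPa
Effective stress σ' = σ_v − P_p = 157.6 − 61.47 = 96.141 MPa = 948.84 atm

950 atm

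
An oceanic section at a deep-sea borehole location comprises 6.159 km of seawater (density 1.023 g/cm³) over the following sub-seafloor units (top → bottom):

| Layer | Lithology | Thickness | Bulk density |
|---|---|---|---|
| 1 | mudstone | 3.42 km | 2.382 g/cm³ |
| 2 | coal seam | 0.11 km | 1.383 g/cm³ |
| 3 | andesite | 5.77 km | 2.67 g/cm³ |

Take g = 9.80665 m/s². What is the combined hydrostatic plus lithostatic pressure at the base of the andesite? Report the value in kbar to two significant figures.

2.9 kbar

seawater: 1023 kg/m³ × 9.80665 m/s² × 6159 m = 6.179×10^7 Pa = 0.6179 kbar
mudstone: 2382 kg/m³ × 9.80665 m/s² × 3420 m = 7.989×10^7 Pa = 0.7989 kbar
coal seam: 1383 kg/m³ × 9.80665 m/s² × 110 m = 1.492×10^6 Pa = 0.01492 kbar
andesite: 2670 kg/m³ × 9.80665 m/s² × 5770 m = 1.511×10^8 Pa = 1.511 kbar
Total = 0.6179 + 0.7989 + 0.01492 + 1.511 = 2.9425 kbar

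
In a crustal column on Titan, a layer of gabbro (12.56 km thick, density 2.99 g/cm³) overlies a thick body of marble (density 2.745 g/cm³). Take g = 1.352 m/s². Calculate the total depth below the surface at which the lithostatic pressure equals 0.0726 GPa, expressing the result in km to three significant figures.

18.4 km

Pressure at base of upper layers: 2990×1.352×12560 = 5.077×10^7 Pa = 0.05077 GPa
Remaining pressure to be supplied by marble: 7.260×10^7 − 5.077×10^7 = 2.183×10^7 Pa
Additional depth in marble = 2.183×10^7 Pa / (2745 kg/m³ × 1.352 m/s²) = 5881.2 m
Total depth = 12560 m + 5881.2 m = 18441 m
= 18.441 km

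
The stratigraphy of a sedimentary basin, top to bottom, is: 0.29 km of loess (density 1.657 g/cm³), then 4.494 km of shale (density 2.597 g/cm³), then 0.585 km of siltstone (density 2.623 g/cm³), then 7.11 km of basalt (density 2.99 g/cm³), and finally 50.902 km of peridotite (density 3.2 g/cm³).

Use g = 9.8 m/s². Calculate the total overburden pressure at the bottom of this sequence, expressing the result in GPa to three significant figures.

1.94 GPa

loess: 1657 kg/m³ × 9.8 m/s² × 290 m = 4.709×10^6 Pa = 4.709×10^-3 GPa
shale: 2597 kg/m³ × 9.8 m/s² × 4494 m = 1.144×10^8 Pa = 0.1144 GPa
siltstone: 2623 kg/m³ × 9.8 m/s² × 585 m = 1.504×10^7 Pa = 0.01504 GPa
basalt: 2990 kg/m³ × 9.8 m/s² × 7110 m = 2.083×10^8 Pa = 0.2083 GPa
peridotite: 3200 kg/m³ × 9.8 m/s² × 50902 m = 1.596×10^9 Pa = 1.596 GPa
Total = 4.709×10^-3 + 0.1144 + 0.01504 + 0.2083 + 1.596 = 1.9387 GPa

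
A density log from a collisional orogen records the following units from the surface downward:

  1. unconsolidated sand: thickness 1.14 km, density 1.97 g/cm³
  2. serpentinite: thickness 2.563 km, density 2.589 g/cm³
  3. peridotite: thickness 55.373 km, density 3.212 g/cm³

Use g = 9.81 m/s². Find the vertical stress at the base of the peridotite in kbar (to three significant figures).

unconsolidated sand: 1970 kg/m³ × 9.81 m/s² × 1140 m = 2.203×10^7 Pa = 0.2203 kbar
serpentinite: 2589 kg/m³ × 9.81 m/s² × 2563 m = 6.510×10^7 Pa = 0.6510 kbar
peridotite: 3212 kg/m³ × 9.81 m/s² × 55373 m = 1.745×10^9 Pa = 17.45 kbar
Total = 0.2203 + 0.6510 + 17.45 = 18.319 kbar

18.3 kbar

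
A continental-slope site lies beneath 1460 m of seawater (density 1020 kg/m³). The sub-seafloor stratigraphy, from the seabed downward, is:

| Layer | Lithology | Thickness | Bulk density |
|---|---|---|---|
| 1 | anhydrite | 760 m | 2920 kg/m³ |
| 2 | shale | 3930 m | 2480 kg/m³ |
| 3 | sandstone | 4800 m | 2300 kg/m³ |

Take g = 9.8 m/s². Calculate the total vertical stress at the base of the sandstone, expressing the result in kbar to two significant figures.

seawater: 1020 kg/m³ × 9.8 m/s² × 1460 m = 1.459×10^7 Pa = 0.1459 kbar
anhydrite: 2920 kg/m³ × 9.8 m/s² × 760 m = 2.175×10^7 Pa = 0.2175 kbar
shale: 2480 kg/m³ × 9.8 m/s² × 3930 m = 9.551×10^7 Pa = 0.9551 kbar
sandstone: 2300 kg/m³ × 9.8 m/s² × 4800 m = 1.082×10^8 Pa = 1.082 kbar
Total = 0.1459 + 0.2175 + 0.9551 + 1.082 = 2.4005 kbar

2.4 kbar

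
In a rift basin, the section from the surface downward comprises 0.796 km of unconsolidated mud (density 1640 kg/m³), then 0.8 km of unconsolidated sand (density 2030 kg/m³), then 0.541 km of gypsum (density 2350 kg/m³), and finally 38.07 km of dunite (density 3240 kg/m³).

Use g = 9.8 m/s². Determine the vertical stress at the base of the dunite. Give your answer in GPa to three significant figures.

unconsolidated mud: 1640 kg/m³ × 9.8 m/s² × 796 m = 1.279×10^7 Pa = 0.01279 GPa
unconsolidated sand: 2030 kg/m³ × 9.8 m/s² × 800 m = 1.592×10^7 Pa = 0.01592 GPa
gypsum: 2350 kg/m³ × 9.8 m/s² × 541 m = 1.246×10^7 Pa = 0.01246 GPa
dunite: 3240 kg/m³ × 9.8 m/s² × 38070 m = 1.209×10^9 Pa = 1.209 GPa
Total = 0.01279 + 0.01592 + 0.01246 + 1.209 = 1.2500 GPa

1.25 GPa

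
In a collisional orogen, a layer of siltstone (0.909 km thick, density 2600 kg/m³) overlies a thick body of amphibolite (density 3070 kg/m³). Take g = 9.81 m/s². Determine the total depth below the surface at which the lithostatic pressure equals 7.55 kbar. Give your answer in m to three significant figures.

Pressure at base of upper layers: 2600×9.81×909 = 2.318×10^7 Pa = 0.2318 kbar
Remaining pressure to be supplied by amphibolite: 7.550×10^8 − 2.318×10^7 = 7.318×10^8 Pa
Additional depth in amphibolite = 7.318×10^8 Pa / (3070 kg/m³ × 9.81 m/s²) = 24299 m
Total depth = 909 m + 24299 m = 25208 m

25200 m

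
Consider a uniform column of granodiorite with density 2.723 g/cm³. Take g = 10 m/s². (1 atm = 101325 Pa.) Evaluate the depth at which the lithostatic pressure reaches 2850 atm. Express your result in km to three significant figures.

10.6 km

h = P/(ρg) = 2850 atm / (2723 kg/m³ × 10 m/s²) = 2.888×10^8 Pa / 27230 Pa/m = 10605 m
= 10.605 km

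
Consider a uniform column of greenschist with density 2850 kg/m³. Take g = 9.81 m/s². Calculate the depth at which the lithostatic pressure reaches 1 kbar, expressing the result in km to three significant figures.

h = P/(ρg) = 1 kbar / (2850 kg/m³ × 9.81 m/s²) = 1.000×10^8 Pa / 27958 Pa/m = 3576.7 m
= 3.5767 km

3.58 km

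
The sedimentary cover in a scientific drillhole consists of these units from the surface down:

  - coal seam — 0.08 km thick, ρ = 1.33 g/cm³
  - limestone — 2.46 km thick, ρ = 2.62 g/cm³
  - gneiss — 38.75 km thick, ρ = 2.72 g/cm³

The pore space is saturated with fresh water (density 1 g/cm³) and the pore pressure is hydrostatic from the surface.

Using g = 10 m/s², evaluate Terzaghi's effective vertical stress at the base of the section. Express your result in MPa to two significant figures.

Overburden (lithostatic) stress σ_v:
coal seam: 1330 kg/m³ × 10 m/s² × 80 m = 1.064×10^6 Pa = 1.064 MPa
limestone: 2620 kg/m³ × 10 m/s² × 2460 m = 6.445×10^7 Pa = 64.45 MPa
gneiss: 2720 kg/m³ × 10 m/s² × 38750 m = 1.054×10^9 Pa = 1054 MPa
Total = 1.064 + 64.45 + 1054 = 1119.5 MPa
Pore pressure P_p = 1000 kg/m³ × 10 m/s² × 41290 m = 4.129×10^8 Pa = 412.9 MPa
Effective stress σ' = σ_v − P_p = 1120 − 412.9 = 706.62 MPa

710 MPa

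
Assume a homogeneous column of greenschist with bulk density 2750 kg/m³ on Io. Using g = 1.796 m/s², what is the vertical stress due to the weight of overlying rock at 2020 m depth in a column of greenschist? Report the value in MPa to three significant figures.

greenschist: 2750 kg/m³ × 1.796 m/s² × 2020 m = 9.977×10^6 Pa = 9.977 MPa

9.98 MPa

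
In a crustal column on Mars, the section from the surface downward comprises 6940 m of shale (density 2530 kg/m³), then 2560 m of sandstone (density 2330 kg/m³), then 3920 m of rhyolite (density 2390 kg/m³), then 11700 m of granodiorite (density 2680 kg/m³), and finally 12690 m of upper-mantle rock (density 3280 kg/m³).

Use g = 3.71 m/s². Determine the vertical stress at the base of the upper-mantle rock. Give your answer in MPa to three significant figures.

shale: 2530 kg/m³ × 3.71 m/s² × 6940 m = 6.514×10^7 Pa = 65.14 MPa
sandstone: 2330 kg/m³ × 3.71 m/s² × 2560 m = 2.213×10^7 Pa = 22.13 MPa
rhyolite: 2390 kg/m³ × 3.71 m/s² × 3920 m = 3.476×10^7 Pa = 34.76 MPa
granodiorite: 2680 kg/m³ × 3.71 m/s² × 11700 m = 1.163×10^8 Pa = 116.3 MPa
upper-mantle rock: 3280 kg/m³ × 3.71 m/s² × 12690 m = 1.544×10^8 Pa = 154.4 MPa
Total = 65.14 + 22.13 + 34.76 + 116.3 + 154.4 = 392.78 MPa

393 MPa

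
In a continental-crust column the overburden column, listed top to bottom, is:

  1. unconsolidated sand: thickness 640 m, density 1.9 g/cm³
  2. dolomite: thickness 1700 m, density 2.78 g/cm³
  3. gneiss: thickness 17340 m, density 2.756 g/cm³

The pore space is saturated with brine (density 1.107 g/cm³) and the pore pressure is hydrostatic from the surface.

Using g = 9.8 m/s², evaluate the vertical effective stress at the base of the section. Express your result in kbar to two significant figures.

Overburden (lithostatic) stress σ_v:
unconsolidated sand: 1900 kg/m³ × 9.8 m/s² × 640 m = 1.192×10^7 Pa = 11.92 MPa
dolomite: 2780 kg/m³ × 9.8 m/s² × 1700 m = 4.631×10^7 Pa = 46.31 MPa
gneiss: 2756 kg/m³ × 9.8 m/s² × 17340 m = 4.683×10^8 Pa = 468.3 MPa
Total = 11.92 + 46.31 + 468.3 = 526.56 MPa
Pore pressure P_p = 1107 kg/m³ × 9.8 m/s² × 19680 m = 2.135×10^8 Pa = 213.5 MPa
Effective stress σ' = σ_v − P_p = 526.6 − 213.5 = 313.06 MPa = 3.1306 kbar

3.1 kbar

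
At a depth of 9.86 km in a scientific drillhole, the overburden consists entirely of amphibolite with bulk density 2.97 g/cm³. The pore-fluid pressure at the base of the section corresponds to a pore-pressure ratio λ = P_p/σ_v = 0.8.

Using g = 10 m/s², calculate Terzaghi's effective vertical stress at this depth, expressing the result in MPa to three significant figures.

Overburden (lithostatic) stress σ_v:
amphibolite: 2970 kg/m³ × 10 m/s² × 9860 m = 2.928×10^8 Pa = 292.8 MPa
Pore pressure P_p = λ·σ_v = 0.8 × 292.8 MPa = 234.3 MPa
Effective stress σ' = σ_v − P_p = 292.8 − 234.3 = 58.568 MPa

58.6 MPa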